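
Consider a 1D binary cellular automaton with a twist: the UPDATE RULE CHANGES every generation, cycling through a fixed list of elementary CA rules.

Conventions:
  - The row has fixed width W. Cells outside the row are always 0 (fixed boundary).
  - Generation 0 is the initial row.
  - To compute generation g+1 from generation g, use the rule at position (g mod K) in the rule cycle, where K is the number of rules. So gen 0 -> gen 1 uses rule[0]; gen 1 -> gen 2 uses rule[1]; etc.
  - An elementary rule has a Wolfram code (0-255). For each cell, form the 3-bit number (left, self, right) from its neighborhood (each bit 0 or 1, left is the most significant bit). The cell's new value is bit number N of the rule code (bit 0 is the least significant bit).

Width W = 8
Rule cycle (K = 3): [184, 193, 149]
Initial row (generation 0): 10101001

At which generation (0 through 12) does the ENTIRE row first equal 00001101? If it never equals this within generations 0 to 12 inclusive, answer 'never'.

Gen 0: 10101001
Gen 1 (rule 184): 01010100
Gen 2 (rule 193): 00000001
Gen 3 (rule 149): 11111101
Gen 4 (rule 184): 11111010
Gen 5 (rule 193): 01111000
Gen 6 (rule 149): 00110111
Gen 7 (rule 184): 00101110
Gen 8 (rule 193): 10000110
Gen 9 (rule 149): 11110001
Gen 10 (rule 184): 11101000
Gen 11 (rule 193): 01100011
Gen 12 (rule 149): 00011000

Answer: never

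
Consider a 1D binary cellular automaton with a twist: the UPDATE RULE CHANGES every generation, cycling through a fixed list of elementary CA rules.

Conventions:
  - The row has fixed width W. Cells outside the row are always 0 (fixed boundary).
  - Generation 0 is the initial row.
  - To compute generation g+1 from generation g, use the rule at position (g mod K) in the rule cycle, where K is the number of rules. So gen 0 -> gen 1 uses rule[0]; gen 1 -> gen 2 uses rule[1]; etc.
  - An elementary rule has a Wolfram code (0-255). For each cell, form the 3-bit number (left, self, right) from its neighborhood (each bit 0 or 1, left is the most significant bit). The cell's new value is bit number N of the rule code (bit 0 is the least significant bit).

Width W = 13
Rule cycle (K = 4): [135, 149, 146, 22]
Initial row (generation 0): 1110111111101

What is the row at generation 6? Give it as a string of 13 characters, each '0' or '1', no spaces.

Gen 0: 1110111111101
Gen 1 (rule 135): 0100011111001
Gen 2 (rule 149): 0111001110101
Gen 3 (rule 146): 1010110100000
Gen 4 (rule 22): 1010000110000
Gen 5 (rule 135): 1010111000111
Gen 6 (rule 149): 1010010110010

Answer: 1010010110010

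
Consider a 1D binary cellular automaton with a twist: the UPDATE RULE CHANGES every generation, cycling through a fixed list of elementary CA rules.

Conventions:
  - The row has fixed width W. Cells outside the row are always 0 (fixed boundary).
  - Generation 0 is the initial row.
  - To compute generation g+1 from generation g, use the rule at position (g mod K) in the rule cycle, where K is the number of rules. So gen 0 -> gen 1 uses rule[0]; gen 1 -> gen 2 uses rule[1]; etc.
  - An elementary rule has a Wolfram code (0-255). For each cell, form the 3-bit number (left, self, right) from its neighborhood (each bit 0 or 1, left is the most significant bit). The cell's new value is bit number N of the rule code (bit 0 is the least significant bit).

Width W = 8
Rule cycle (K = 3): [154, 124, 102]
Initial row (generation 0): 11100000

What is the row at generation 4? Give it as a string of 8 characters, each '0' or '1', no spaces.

Gen 0: 11100000
Gen 1 (rule 154): 11010000
Gen 2 (rule 124): 11111000
Gen 3 (rule 102): 00001000
Gen 4 (rule 154): 00010100

Answer: 00010100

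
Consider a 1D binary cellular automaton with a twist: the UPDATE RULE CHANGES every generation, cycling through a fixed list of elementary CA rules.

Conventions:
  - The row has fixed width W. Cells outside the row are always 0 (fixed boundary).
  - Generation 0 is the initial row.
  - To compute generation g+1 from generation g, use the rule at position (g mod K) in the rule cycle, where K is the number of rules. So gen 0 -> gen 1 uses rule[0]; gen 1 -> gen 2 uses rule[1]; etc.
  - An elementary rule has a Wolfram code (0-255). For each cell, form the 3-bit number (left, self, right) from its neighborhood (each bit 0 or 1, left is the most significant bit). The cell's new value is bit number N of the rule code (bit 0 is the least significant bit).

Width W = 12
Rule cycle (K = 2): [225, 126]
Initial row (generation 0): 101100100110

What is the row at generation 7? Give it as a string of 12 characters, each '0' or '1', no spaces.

Gen 0: 101100100110
Gen 1 (rule 225): 010100000010
Gen 2 (rule 126): 111110000111
Gen 3 (rule 225): 011110110011
Gen 4 (rule 126): 110011111111
Gen 5 (rule 225): 010001111111
Gen 6 (rule 126): 111011000001
Gen 7 (rule 225): 011101011100

Answer: 011101011100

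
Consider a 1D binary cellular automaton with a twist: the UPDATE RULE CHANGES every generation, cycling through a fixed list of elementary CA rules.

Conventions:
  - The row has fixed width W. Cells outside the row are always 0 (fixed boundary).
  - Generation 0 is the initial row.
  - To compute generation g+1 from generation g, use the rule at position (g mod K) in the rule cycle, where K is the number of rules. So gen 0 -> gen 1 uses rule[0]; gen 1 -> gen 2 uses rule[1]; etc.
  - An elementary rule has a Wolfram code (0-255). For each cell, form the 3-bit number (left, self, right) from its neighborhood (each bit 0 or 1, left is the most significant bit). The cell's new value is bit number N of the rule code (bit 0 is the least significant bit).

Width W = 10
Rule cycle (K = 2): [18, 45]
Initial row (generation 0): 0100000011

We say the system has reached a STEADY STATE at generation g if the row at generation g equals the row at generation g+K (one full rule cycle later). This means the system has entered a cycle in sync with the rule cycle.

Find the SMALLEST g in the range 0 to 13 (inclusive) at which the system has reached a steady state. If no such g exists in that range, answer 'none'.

Answer: 3

Derivation:
Gen 0: 0100000011
Gen 1 (rule 18): 1010000100
Gen 2 (rule 45): 1110110101
Gen 3 (rule 18): 0000000000
Gen 4 (rule 45): 1111111111
Gen 5 (rule 18): 0000000000
Gen 6 (rule 45): 1111111111
Gen 7 (rule 18): 0000000000
Gen 8 (rule 45): 1111111111
Gen 9 (rule 18): 0000000000
Gen 10 (rule 45): 1111111111
Gen 11 (rule 18): 0000000000
Gen 12 (rule 45): 1111111111
Gen 13 (rule 18): 0000000000
Gen 14 (rule 45): 1111111111
Gen 15 (rule 18): 0000000000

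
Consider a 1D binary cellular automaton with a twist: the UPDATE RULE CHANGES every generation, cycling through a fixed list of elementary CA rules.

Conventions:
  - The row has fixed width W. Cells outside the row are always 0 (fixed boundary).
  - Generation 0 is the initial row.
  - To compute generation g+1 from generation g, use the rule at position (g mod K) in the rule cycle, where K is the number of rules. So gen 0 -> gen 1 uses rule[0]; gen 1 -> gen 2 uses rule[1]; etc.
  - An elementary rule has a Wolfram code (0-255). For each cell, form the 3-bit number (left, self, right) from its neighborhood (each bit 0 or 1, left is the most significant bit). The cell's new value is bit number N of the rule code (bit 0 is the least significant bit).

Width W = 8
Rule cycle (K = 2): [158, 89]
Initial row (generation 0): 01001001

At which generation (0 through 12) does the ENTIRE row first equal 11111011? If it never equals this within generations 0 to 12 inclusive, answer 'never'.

Gen 0: 01001001
Gen 1 (rule 158): 11111111
Gen 2 (rule 89): 10000001
Gen 3 (rule 158): 11000011
Gen 4 (rule 89): 11111011
Gen 5 (rule 158): 11110010
Gen 6 (rule 89): 10011001
Gen 7 (rule 158): 11110111
Gen 8 (rule 89): 10010101
Gen 9 (rule 158): 11110101
Gen 10 (rule 89): 10010000
Gen 11 (rule 158): 11111000
Gen 12 (rule 89): 10001111

Answer: 4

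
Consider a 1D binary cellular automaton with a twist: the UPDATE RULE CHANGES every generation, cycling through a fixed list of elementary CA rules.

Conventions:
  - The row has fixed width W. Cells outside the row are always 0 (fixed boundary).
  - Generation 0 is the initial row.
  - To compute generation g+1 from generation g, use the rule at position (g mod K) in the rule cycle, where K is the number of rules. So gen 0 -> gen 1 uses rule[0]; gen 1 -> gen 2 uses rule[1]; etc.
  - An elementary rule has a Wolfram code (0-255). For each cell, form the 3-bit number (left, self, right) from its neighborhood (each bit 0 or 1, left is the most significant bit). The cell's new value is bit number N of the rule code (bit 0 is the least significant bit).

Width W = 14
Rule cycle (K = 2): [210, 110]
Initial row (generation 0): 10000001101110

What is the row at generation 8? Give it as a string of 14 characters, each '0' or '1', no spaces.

Gen 0: 10000001101110
Gen 1 (rule 210): 01000010100111
Gen 2 (rule 110): 11000111101101
Gen 3 (rule 210): 01101011100100
Gen 4 (rule 110): 11111110101100
Gen 5 (rule 210): 01111110000110
Gen 6 (rule 110): 11000010001110
Gen 7 (rule 210): 01100101010111
Gen 8 (rule 110): 11101111111101

Answer: 11101111111101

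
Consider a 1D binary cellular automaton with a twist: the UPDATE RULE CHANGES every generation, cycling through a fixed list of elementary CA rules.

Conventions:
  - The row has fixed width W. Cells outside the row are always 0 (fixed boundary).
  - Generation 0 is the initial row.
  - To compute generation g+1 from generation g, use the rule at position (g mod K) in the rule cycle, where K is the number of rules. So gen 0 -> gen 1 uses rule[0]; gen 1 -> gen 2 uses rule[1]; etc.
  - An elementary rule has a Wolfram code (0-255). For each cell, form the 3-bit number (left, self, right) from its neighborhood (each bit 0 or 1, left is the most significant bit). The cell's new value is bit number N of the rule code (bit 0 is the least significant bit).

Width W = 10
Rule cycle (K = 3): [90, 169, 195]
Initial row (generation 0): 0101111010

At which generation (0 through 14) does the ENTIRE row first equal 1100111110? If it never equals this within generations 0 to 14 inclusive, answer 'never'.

Answer: 11

Derivation:
Gen 0: 0101111010
Gen 1 (rule 90): 1001001001
Gen 2 (rule 169): 0000000000
Gen 3 (rule 195): 1111111111
Gen 4 (rule 90): 1000000001
Gen 5 (rule 169): 0011111100
Gen 6 (rule 195): 1101111101
Gen 7 (rule 90): 1101000100
Gen 8 (rule 169): 1010010001
Gen 9 (rule 195): 0000100110
Gen 10 (rule 90): 0001011111
Gen 11 (rule 169): 1100111110
Gen 12 (rule 195): 0101011110
Gen 13 (rule 90): 1000010011
Gen 14 (rule 169): 0011000010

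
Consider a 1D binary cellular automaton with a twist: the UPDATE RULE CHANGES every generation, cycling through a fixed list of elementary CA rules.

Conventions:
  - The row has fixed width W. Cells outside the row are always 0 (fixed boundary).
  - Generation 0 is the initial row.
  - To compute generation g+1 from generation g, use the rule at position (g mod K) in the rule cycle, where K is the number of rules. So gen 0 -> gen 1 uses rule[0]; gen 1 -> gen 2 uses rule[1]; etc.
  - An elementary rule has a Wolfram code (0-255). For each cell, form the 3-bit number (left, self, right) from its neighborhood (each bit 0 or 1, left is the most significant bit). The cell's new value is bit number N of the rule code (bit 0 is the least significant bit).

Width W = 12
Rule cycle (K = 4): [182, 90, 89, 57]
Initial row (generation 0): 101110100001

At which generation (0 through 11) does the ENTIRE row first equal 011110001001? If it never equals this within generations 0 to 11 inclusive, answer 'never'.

Answer: never

Derivation:
Gen 0: 101110100001
Gen 1 (rule 182): 110101110011
Gen 2 (rule 90): 110001011111
Gen 3 (rule 89): 111100010001
Gen 4 (rule 57): 100011001100
Gen 5 (rule 182): 110100110010
Gen 6 (rule 90): 110011111101
Gen 7 (rule 89): 111010000100
Gen 8 (rule 57): 100101110011
Gen 9 (rule 182): 111110101100
Gen 10 (rule 90): 100010001110
Gen 11 (rule 89): 011001101011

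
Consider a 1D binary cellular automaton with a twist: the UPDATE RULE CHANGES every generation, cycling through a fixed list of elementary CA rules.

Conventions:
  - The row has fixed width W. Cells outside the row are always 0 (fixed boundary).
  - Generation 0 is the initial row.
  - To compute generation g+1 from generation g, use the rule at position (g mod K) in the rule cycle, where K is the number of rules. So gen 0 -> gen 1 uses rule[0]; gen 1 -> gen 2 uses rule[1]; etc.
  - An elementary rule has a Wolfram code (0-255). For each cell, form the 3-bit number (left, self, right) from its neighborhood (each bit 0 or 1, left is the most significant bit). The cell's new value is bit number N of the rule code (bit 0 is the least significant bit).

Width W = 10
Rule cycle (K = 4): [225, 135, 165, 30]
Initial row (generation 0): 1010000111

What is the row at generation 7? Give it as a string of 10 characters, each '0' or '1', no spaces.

Gen 0: 1010000111
Gen 1 (rule 225): 0100110011
Gen 2 (rule 135): 1101000100
Gen 3 (rule 165): 0011010101
Gen 4 (rule 30): 0110010101
Gen 5 (rule 225): 0010001010
Gen 6 (rule 135): 1110111010
Gen 7 (rule 165): 0101010110

Answer: 0101010110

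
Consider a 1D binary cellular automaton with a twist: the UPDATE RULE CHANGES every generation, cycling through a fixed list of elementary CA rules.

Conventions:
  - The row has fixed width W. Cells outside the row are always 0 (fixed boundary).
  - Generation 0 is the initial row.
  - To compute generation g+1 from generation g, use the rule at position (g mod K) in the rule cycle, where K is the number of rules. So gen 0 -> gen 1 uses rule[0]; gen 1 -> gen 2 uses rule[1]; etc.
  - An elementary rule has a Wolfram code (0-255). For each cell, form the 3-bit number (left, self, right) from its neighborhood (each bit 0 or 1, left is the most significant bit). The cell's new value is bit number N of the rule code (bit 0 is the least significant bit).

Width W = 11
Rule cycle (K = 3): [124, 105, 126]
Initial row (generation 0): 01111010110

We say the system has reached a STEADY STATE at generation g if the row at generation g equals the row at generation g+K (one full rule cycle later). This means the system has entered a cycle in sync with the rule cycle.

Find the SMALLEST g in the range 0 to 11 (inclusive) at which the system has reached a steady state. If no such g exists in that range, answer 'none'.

Answer: none

Derivation:
Gen 0: 01111010110
Gen 1 (rule 124): 01001111111
Gen 2 (rule 105): 00001000001
Gen 3 (rule 126): 00011100011
Gen 4 (rule 124): 00010110011
Gen 5 (rule 105): 11001110011
Gen 6 (rule 126): 11111011111
Gen 7 (rule 124): 10001110001
Gen 8 (rule 105): 00101010100
Gen 9 (rule 126): 01111111110
Gen 10 (rule 124): 01000000011
Gen 11 (rule 105): 00011111011
Gen 12 (rule 126): 00110001111
Gen 13 (rule 124): 00111001001
Gen 14 (rule 105): 10101000000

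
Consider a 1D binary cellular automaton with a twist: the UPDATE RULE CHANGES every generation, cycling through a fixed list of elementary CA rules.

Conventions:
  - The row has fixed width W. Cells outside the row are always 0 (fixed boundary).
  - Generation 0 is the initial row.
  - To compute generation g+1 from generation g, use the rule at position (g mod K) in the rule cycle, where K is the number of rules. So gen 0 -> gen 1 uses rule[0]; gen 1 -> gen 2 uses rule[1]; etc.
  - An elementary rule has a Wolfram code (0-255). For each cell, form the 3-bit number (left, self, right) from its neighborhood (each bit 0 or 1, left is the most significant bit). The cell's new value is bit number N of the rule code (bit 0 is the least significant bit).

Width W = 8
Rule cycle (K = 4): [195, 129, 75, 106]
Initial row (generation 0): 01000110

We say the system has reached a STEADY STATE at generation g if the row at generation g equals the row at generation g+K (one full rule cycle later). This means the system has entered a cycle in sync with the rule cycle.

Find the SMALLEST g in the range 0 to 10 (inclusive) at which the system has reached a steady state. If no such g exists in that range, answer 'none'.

Answer: none

Derivation:
Gen 0: 01000110
Gen 1 (rule 195): 10011010
Gen 2 (rule 129): 00000000
Gen 3 (rule 75): 11111111
Gen 4 (rule 106): 10000001
Gen 5 (rule 195): 00111110
Gen 6 (rule 129): 10011100
Gen 7 (rule 75): 00110101
Gen 8 (rule 106): 01111010
Gen 9 (rule 195): 10111000
Gen 10 (rule 129): 00010011
Gen 11 (rule 75): 11100111
Gen 12 (rule 106): 10101101
Gen 13 (rule 195): 00000100
Gen 14 (rule 129): 11110001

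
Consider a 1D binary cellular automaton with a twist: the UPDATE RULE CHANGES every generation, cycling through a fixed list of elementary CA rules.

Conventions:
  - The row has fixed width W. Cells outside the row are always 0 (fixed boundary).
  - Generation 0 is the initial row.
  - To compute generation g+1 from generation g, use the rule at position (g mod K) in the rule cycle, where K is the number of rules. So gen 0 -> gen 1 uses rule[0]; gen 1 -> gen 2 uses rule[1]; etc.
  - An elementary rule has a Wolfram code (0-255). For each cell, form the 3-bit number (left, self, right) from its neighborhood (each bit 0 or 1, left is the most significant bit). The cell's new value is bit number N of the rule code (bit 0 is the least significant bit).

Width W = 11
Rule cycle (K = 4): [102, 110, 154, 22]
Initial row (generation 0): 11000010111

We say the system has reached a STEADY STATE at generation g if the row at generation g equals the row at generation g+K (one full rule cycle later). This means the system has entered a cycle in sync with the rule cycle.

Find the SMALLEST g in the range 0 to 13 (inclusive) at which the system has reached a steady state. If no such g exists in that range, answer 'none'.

Answer: none

Derivation:
Gen 0: 11000010111
Gen 1 (rule 102): 01000111001
Gen 2 (rule 110): 11001101011
Gen 3 (rule 154): 10111000010
Gen 4 (rule 22): 10000100111
Gen 5 (rule 102): 10001101001
Gen 6 (rule 110): 10011111011
Gen 7 (rule 154): 01111110010
Gen 8 (rule 22): 10000001111
Gen 9 (rule 102): 10000010001
Gen 10 (rule 110): 10000110011
Gen 11 (rule 154): 01001101110
Gen 12 (rule 22): 11110000001
Gen 13 (rule 102): 00010000011
Gen 14 (rule 110): 00110000111
Gen 15 (rule 154): 01101001110
Gen 16 (rule 22): 10001110001
Gen 17 (rule 102): 10010010011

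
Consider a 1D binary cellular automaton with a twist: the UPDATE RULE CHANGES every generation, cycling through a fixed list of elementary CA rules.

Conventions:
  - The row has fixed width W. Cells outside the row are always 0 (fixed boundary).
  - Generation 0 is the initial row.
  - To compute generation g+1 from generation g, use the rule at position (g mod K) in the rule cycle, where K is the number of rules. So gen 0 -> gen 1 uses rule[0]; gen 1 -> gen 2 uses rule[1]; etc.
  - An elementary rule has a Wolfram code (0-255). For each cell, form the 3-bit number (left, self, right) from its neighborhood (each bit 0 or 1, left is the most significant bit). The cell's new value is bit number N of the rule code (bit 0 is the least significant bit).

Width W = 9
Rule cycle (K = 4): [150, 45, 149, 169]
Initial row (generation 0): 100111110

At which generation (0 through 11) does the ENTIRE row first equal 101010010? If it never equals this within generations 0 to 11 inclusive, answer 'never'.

Gen 0: 100111110
Gen 1 (rule 150): 111011101
Gen 2 (rule 45): 100110011
Gen 3 (rule 149): 110001000
Gen 4 (rule 169): 100100011
Gen 5 (rule 150): 111110100
Gen 6 (rule 45): 100001101
Gen 7 (rule 149): 111100001
Gen 8 (rule 169): 111001100
Gen 9 (rule 150): 010110010
Gen 10 (rule 45): 011100010
Gen 11 (rule 149): 001011011

Answer: never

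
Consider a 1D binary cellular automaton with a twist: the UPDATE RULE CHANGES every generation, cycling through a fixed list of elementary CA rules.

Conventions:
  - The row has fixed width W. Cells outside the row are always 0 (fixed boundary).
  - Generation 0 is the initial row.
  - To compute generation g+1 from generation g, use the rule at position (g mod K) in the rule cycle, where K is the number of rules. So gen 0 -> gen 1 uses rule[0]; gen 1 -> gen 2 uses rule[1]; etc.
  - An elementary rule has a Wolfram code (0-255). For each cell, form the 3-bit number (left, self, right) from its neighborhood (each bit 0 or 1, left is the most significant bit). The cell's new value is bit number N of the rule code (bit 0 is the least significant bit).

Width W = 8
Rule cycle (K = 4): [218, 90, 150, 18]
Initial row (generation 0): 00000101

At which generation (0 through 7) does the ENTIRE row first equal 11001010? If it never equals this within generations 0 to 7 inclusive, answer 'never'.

Gen 0: 00000101
Gen 1 (rule 218): 00001000
Gen 2 (rule 90): 00010100
Gen 3 (rule 150): 00110110
Gen 4 (rule 18): 01000001
Gen 5 (rule 218): 10100010
Gen 6 (rule 90): 00010101
Gen 7 (rule 150): 00110101

Answer: never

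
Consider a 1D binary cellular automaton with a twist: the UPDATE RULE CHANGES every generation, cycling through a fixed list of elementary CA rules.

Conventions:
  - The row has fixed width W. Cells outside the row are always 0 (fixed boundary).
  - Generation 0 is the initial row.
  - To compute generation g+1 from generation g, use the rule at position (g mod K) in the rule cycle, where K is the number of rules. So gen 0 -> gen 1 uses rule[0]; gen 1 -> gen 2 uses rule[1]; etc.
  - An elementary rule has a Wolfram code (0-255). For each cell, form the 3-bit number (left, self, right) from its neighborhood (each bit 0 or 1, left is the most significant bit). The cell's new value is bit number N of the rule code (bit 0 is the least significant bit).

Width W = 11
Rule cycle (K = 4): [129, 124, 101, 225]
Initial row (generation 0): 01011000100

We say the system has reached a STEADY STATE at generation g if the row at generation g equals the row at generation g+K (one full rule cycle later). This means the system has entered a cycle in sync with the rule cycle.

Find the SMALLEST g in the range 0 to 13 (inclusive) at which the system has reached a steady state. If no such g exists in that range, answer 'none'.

Answer: 9

Derivation:
Gen 0: 01011000100
Gen 1 (rule 129): 00000010001
Gen 2 (rule 124): 00000011001
Gen 3 (rule 101): 11111001001
Gen 4 (rule 225): 01111000000
Gen 5 (rule 129): 00110011111
Gen 6 (rule 124): 00111010001
Gen 7 (rule 101): 10001110101
Gen 8 (rule 225): 00100111010
Gen 9 (rule 129): 10000010000
Gen 10 (rule 124): 11000011000
Gen 11 (rule 101): 01011001011
Gen 12 (rule 225): 00101000101
Gen 13 (rule 129): 10000010000
Gen 14 (rule 124): 11000011000
Gen 15 (rule 101): 01011001011
Gen 16 (rule 225): 00101000101
Gen 17 (rule 129): 10000010000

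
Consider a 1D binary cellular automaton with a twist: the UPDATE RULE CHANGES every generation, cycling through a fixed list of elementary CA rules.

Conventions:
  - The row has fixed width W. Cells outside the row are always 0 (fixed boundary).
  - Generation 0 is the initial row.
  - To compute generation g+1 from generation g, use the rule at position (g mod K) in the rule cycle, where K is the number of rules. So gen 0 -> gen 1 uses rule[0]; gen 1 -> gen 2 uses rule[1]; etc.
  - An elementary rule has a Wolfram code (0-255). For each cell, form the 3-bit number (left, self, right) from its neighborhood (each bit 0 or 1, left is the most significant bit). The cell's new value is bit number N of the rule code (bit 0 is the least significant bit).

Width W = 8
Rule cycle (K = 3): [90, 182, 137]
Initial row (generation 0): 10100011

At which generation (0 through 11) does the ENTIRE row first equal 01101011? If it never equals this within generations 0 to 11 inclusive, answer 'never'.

Gen 0: 10100011
Gen 1 (rule 90): 00010111
Gen 2 (rule 182): 00111010
Gen 3 (rule 137): 10110000
Gen 4 (rule 90): 00111000
Gen 5 (rule 182): 01010100
Gen 6 (rule 137): 00000001
Gen 7 (rule 90): 00000010
Gen 8 (rule 182): 00000111
Gen 9 (rule 137): 11110110
Gen 10 (rule 90): 10010111
Gen 11 (rule 182): 11111010

Answer: never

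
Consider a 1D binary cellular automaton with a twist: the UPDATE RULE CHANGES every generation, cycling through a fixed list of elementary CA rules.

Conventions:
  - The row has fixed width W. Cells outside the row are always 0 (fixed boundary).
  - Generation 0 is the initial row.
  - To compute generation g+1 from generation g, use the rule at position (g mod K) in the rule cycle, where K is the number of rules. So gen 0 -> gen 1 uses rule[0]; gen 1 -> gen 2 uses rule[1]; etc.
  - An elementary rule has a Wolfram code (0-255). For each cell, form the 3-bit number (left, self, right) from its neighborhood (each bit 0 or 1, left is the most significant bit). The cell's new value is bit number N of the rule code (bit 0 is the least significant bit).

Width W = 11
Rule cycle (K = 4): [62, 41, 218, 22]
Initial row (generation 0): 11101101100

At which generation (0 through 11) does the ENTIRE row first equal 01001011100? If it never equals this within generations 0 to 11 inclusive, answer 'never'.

Answer: never

Derivation:
Gen 0: 11101101100
Gen 1 (rule 62): 10011011010
Gen 2 (rule 41): 00010110100
Gen 3 (rule 218): 00100110010
Gen 4 (rule 22): 01111001111
Gen 5 (rule 62): 11000111000
Gen 6 (rule 41): 10010100011
Gen 7 (rule 218): 01100010111
Gen 8 (rule 22): 10010110000
Gen 9 (rule 62): 11111101000
Gen 10 (rule 41): 10000010011
Gen 11 (rule 218): 01000101111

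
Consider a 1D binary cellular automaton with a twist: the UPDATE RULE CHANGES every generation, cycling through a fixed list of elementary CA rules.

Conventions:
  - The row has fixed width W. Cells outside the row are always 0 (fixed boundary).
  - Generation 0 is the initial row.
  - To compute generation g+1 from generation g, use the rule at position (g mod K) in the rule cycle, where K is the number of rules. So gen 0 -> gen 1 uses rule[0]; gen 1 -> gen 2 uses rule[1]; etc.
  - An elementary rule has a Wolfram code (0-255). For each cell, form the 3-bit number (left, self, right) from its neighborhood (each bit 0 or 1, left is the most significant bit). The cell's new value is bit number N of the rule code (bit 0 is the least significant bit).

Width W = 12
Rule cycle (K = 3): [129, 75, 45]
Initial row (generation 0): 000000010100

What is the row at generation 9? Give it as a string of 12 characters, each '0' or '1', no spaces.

Gen 0: 000000010100
Gen 1 (rule 129): 111111000001
Gen 2 (rule 75): 100001011110
Gen 3 (rule 45): 101101110000
Gen 4 (rule 129): 000000100111
Gen 5 (rule 75): 111111001101
Gen 6 (rule 45): 100000001011
Gen 7 (rule 129): 001111100000
Gen 8 (rule 75): 111000101111
Gen 9 (rule 45): 100010111000

Answer: 100010111000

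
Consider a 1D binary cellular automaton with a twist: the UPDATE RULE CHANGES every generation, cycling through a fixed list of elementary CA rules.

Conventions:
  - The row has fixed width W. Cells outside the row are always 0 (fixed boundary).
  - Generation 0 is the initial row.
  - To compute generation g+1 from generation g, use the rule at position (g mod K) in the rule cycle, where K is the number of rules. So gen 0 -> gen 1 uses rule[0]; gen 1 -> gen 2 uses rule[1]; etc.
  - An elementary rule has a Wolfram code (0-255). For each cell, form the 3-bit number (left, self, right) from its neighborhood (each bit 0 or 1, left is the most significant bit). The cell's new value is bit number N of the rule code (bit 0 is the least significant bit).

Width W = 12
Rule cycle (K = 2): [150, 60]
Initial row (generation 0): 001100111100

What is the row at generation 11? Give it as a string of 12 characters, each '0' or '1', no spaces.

Answer: 101001101111

Derivation:
Gen 0: 001100111100
Gen 1 (rule 150): 010011011010
Gen 2 (rule 60): 011010110111
Gen 3 (rule 150): 100010000010
Gen 4 (rule 60): 110011000011
Gen 5 (rule 150): 001100100100
Gen 6 (rule 60): 001010110110
Gen 7 (rule 150): 011010000001
Gen 8 (rule 60): 010111000001
Gen 9 (rule 150): 110010100011
Gen 10 (rule 60): 101011110010
Gen 11 (rule 150): 101001101111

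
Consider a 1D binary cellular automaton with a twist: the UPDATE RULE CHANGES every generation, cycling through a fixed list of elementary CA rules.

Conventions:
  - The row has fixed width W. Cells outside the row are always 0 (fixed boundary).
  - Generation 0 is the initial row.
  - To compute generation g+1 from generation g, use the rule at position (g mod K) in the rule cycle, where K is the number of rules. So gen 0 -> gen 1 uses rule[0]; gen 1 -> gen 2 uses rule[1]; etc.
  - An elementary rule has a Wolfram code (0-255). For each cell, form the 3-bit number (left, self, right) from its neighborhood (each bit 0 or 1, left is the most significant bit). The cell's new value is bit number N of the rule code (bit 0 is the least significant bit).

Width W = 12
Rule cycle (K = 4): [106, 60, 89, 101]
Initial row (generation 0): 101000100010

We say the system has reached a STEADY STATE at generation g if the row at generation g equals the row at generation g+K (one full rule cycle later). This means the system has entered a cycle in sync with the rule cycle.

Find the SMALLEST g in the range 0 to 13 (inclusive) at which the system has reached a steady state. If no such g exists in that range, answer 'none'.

Answer: none

Derivation:
Gen 0: 101000100010
Gen 1 (rule 106): 010001000100
Gen 2 (rule 60): 011001100110
Gen 3 (rule 89): 011101110111
Gen 4 (rule 101): 000110011001
Gen 5 (rule 106): 001110111010
Gen 6 (rule 60): 001001100111
Gen 7 (rule 89): 100101110101
Gen 8 (rule 101): 100110011111
Gen 9 (rule 106): 001110110001
Gen 10 (rule 60): 001001101001
Gen 11 (rule 89): 100101100100
Gen 12 (rule 101): 100110100101
Gen 13 (rule 106): 001111001010
Gen 14 (rule 60): 001000101111
Gen 15 (rule 89): 100110001001
Gen 16 (rule 101): 100010101001
Gen 17 (rule 106): 000101010010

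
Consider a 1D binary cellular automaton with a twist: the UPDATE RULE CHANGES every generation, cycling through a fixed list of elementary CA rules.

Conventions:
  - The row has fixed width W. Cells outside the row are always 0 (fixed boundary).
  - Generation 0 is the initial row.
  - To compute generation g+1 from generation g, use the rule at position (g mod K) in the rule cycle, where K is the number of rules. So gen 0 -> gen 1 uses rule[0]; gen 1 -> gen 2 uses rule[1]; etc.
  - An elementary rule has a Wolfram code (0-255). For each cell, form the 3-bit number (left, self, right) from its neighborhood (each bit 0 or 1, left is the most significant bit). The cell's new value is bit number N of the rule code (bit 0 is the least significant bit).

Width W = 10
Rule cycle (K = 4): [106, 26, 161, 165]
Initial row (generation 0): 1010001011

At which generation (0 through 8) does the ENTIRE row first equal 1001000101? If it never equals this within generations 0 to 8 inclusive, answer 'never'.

Gen 0: 1010001011
Gen 1 (rule 106): 0100010111
Gen 2 (rule 26): 1010100100
Gen 3 (rule 161): 0101000001
Gen 4 (rule 165): 0111011101
Gen 5 (rule 106): 1101110110
Gen 6 (rule 26): 1001000101
Gen 7 (rule 161): 0000010010
Gen 8 (rule 165): 1111010010

Answer: 6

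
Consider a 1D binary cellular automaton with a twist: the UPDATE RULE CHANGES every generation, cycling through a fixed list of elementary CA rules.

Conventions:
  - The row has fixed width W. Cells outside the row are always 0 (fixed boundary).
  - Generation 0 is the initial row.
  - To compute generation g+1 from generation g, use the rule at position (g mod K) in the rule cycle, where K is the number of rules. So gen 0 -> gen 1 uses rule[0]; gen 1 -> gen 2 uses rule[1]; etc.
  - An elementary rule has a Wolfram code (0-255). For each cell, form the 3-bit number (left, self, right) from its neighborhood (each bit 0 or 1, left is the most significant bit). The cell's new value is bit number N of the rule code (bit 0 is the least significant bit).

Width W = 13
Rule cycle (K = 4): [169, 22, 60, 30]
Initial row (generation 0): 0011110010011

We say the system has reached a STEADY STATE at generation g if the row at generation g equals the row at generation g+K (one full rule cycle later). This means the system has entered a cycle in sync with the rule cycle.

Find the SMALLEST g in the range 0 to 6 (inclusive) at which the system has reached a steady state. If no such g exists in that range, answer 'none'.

Answer: none

Derivation:
Gen 0: 0011110010011
Gen 1 (rule 169): 1011100000010
Gen 2 (rule 22): 1000010000111
Gen 3 (rule 60): 1100011000100
Gen 4 (rule 30): 1010110101110
Gen 5 (rule 169): 0101101011100
Gen 6 (rule 22): 1100001000010
Gen 7 (rule 60): 1010001100011
Gen 8 (rule 30): 1011011010110
Gen 9 (rule 169): 0110110101100
Gen 10 (rule 22): 1000000100010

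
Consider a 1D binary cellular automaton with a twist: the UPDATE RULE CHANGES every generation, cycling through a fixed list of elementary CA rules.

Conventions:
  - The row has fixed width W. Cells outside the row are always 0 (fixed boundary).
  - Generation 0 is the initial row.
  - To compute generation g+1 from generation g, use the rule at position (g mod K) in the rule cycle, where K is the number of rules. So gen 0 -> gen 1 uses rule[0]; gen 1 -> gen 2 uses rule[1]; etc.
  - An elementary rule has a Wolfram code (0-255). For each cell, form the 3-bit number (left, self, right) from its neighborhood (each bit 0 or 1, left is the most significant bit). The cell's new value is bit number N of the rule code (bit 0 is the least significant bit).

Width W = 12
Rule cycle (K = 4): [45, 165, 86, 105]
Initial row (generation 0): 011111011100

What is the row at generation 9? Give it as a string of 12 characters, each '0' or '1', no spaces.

Gen 0: 011111011100
Gen 1 (rule 45): 010000110001
Gen 2 (rule 165): 010110000101
Gen 3 (rule 86): 110011001101
Gen 4 (rule 105): 110011001110
Gen 5 (rule 45): 100010001000
Gen 6 (rule 165): 101010101011
Gen 7 (rule 86): 101010101001
Gen 8 (rule 105): 010101010000
Gen 9 (rule 45): 011111110111

Answer: 011111110111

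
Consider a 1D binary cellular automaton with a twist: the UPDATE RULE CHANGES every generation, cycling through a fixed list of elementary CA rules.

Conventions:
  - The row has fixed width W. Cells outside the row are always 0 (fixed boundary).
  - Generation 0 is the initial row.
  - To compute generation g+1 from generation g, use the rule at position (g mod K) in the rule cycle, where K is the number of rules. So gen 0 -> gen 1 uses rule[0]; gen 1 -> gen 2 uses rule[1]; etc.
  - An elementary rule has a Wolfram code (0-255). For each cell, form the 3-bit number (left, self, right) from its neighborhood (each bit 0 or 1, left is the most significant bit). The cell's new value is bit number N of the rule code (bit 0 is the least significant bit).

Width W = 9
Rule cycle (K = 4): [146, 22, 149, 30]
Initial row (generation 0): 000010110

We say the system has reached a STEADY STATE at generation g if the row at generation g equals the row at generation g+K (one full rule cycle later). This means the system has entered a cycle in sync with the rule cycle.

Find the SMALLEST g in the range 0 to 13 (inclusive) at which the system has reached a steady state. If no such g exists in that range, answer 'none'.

Gen 0: 000010110
Gen 1 (rule 146): 000100001
Gen 2 (rule 22): 001110011
Gen 3 (rule 149): 100101000
Gen 4 (rule 30): 111101100
Gen 5 (rule 146): 011000010
Gen 6 (rule 22): 100100111
Gen 7 (rule 149): 110110010
Gen 8 (rule 30): 100101111
Gen 9 (rule 146): 011000110
Gen 10 (rule 22): 100101001
Gen 11 (rule 149): 110101101
Gen 12 (rule 30): 100101001
Gen 13 (rule 146): 011000110
Gen 14 (rule 22): 100101001
Gen 15 (rule 149): 110101101
Gen 16 (rule 30): 100101001
Gen 17 (rule 146): 011000110

Answer: 9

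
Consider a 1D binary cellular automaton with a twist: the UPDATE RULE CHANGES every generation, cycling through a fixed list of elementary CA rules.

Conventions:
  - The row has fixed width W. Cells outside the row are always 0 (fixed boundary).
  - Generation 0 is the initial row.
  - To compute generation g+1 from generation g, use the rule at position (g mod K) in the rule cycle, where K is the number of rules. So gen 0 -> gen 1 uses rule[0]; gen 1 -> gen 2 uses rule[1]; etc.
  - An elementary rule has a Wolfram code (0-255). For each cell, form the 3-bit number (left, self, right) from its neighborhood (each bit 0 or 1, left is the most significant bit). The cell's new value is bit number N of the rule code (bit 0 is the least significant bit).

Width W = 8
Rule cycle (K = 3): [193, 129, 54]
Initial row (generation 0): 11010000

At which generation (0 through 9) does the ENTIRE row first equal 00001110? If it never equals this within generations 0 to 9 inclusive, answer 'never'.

Answer: 5

Derivation:
Gen 0: 11010000
Gen 1 (rule 193): 01000111
Gen 2 (rule 129): 00010010
Gen 3 (rule 54): 00111111
Gen 4 (rule 193): 10011111
Gen 5 (rule 129): 00001110
Gen 6 (rule 54): 00010001
Gen 7 (rule 193): 11000100
Gen 8 (rule 129): 00010001
Gen 9 (rule 54): 00111011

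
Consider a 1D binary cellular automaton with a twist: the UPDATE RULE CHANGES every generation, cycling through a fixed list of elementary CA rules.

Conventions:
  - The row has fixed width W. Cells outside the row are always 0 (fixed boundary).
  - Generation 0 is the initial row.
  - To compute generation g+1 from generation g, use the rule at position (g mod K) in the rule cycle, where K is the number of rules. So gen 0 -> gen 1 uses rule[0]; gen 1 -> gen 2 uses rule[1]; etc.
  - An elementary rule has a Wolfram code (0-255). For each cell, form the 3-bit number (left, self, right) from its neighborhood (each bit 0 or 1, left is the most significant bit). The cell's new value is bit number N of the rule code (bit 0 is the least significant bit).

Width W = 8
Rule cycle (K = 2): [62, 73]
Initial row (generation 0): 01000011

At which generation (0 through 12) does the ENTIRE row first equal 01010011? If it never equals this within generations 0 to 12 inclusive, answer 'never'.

Answer: 10

Derivation:
Gen 0: 01000011
Gen 1 (rule 62): 11100110
Gen 2 (rule 73): 10100110
Gen 3 (rule 62): 11111101
Gen 4 (rule 73): 10000100
Gen 5 (rule 62): 11001110
Gen 6 (rule 73): 11001010
Gen 7 (rule 62): 10111111
Gen 8 (rule 73): 00100001
Gen 9 (rule 62): 01110011
Gen 10 (rule 73): 01010011
Gen 11 (rule 62): 11111110
Gen 12 (rule 73): 10000010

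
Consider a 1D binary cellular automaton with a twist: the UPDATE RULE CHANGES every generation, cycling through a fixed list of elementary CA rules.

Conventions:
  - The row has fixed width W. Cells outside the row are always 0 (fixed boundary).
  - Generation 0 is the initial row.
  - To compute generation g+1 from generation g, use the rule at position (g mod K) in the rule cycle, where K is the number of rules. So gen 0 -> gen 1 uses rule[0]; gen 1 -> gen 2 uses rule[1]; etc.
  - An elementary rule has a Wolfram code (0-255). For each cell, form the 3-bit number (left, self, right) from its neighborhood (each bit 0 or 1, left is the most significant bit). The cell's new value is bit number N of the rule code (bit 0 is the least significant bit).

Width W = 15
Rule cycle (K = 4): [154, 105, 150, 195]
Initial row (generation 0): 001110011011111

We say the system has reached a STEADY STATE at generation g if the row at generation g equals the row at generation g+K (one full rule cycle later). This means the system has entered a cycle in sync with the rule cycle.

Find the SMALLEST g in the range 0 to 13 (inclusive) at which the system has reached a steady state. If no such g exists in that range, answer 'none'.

Answer: none

Derivation:
Gen 0: 001110011011111
Gen 1 (rule 154): 011101110011110
Gen 2 (rule 105): 010111010010010
Gen 3 (rule 150): 110010011111111
Gen 4 (rule 195): 010100101111111
Gen 5 (rule 154): 100011001111110
Gen 6 (rule 105): 001011001000010
Gen 7 (rule 150): 011000111100111
Gen 8 (rule 195): 101011011101011
Gen 9 (rule 154): 000010011000010
Gen 10 (rule 105): 111000011011000
Gen 11 (rule 150): 010100100000100
Gen 12 (rule 195): 100001001111001
Gen 13 (rule 154): 010010111110110
Gen 14 (rule 105): 000001100011110
Gen 15 (rule 150): 000010010101101
Gen 16 (rule 195): 111100100000100
Gen 17 (rule 154): 111011010001010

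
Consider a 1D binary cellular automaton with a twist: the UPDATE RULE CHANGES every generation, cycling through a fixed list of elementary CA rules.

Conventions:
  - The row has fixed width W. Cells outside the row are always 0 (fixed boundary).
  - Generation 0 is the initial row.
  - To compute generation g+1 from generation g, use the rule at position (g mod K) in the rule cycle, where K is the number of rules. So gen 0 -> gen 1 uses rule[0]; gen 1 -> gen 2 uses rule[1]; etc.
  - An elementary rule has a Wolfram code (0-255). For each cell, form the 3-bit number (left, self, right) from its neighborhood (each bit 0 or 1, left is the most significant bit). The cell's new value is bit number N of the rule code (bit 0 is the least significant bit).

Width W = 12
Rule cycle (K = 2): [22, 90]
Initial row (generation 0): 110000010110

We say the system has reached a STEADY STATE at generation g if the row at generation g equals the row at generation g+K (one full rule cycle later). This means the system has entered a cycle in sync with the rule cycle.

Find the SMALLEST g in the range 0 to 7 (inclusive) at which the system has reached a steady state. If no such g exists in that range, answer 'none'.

Answer: none

Derivation:
Gen 0: 110000010110
Gen 1 (rule 22): 001000110001
Gen 2 (rule 90): 010101111010
Gen 3 (rule 22): 110100000011
Gen 4 (rule 90): 110010000111
Gen 5 (rule 22): 001111001000
Gen 6 (rule 90): 011001110100
Gen 7 (rule 22): 100110000110
Gen 8 (rule 90): 011111001111
Gen 9 (rule 22): 100000110000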